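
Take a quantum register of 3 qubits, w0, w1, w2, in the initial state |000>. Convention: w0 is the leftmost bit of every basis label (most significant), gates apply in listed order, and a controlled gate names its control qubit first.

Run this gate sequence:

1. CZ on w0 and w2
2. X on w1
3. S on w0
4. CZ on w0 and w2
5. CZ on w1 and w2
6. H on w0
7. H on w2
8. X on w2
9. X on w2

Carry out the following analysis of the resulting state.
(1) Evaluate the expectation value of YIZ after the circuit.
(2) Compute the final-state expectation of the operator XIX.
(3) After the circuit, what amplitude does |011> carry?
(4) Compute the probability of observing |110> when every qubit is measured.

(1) In the final state, YIZ has expectation 0. Key observation: gates 8-9 undo each other exactly, leaving only the rest of the circuit to track.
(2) In the final state, XIX has expectation 1.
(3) |011> carries amplitude 1/2 in the final state.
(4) The probability of measuring |110> is 1/4.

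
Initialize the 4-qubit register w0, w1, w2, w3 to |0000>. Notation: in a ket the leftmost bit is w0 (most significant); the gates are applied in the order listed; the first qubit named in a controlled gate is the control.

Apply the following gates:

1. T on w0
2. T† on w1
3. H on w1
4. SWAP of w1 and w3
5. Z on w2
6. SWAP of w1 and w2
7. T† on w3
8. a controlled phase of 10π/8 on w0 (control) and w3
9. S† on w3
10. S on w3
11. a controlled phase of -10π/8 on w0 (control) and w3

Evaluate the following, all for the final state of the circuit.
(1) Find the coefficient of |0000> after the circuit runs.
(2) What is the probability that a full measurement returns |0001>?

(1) |0000> carries amplitude sqrt(2)/2 in the final state. Key observation: the block from step 8 through step 11 cancels to the identity and can be dropped.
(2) The probability of measuring |0001> is 1/2.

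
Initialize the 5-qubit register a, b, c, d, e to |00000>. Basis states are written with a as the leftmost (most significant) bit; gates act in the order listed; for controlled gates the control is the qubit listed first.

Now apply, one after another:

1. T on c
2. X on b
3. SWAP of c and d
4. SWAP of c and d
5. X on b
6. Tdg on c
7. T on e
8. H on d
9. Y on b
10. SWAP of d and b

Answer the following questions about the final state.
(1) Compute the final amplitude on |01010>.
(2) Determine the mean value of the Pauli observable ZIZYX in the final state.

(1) The final state's coefficient on |01010> equals sqrt(2)*I/2. Key observation: gates 1-6 undo each other exactly, leaving only the rest of the circuit to track.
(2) The observable ZIZYX averages to 0.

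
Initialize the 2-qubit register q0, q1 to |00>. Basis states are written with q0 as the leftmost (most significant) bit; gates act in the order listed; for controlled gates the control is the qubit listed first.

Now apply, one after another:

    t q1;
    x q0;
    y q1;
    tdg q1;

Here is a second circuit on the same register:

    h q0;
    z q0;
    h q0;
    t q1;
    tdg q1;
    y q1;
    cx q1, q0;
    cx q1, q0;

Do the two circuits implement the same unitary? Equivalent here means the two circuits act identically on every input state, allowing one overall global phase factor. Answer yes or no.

No — the two circuits implement different unitaries, even allowing a global phase.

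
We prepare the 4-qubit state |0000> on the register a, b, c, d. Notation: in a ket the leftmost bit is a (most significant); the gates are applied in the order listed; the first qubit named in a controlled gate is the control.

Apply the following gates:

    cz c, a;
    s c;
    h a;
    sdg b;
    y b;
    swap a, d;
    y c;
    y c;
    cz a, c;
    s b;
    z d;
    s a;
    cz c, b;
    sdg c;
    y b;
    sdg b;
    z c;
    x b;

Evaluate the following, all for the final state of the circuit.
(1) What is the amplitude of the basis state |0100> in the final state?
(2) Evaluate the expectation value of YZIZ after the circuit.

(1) The final state's coefficient on |0100> equals sqrt(2)*I/2.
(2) In the final state, YZIZ has expectation 0.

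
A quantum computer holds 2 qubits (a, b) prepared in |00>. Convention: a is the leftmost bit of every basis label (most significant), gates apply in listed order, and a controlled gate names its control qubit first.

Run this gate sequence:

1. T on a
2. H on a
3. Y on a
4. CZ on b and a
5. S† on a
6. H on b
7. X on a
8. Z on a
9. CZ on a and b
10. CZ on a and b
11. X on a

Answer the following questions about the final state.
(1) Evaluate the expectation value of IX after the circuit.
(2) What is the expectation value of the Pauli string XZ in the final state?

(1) In the final state, IX has expectation 1. Key observation: gates 9-10 undo each other exactly, leaving only the rest of the circuit to track.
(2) The observable XZ averages to 0.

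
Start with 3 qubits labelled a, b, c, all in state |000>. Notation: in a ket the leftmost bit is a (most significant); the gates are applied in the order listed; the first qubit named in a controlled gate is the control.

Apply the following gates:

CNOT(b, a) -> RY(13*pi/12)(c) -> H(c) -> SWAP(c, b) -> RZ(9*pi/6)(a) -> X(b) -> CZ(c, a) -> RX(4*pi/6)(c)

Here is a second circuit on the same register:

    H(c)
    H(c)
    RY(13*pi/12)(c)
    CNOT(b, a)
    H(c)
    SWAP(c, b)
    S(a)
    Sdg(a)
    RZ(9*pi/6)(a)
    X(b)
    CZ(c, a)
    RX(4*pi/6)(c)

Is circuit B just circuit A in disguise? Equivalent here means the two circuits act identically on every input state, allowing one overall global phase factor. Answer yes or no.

Yes, they are equivalent — the unitaries differ by at most a global phase.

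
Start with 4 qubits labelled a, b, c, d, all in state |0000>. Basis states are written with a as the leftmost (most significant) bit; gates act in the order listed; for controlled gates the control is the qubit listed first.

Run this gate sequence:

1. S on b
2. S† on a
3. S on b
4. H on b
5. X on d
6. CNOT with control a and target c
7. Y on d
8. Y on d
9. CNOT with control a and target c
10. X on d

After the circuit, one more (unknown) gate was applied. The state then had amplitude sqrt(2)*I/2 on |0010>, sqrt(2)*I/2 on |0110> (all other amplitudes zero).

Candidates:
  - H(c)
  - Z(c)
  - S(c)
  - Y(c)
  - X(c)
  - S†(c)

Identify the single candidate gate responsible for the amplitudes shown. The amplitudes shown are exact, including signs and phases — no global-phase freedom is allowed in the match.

The unique candidate consistent with the amplitudes is Y(c). Key observation: steps 5-10 multiply out to the identity, so the circuit reduces to the remaining gates.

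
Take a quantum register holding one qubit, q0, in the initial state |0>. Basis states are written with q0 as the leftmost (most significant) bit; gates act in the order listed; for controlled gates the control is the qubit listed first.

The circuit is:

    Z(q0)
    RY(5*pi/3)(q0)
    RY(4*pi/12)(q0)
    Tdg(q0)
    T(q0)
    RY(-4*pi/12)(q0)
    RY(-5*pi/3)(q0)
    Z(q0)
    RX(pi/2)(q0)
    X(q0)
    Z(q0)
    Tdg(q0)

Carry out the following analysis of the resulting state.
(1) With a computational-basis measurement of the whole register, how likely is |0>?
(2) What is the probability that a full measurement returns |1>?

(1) A full measurement returns |0> with probability 1/2. Key observation: gates 1-8 undo each other exactly, leaving only the rest of the circuit to track.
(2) Outcome |1> occurs with probability 1/2.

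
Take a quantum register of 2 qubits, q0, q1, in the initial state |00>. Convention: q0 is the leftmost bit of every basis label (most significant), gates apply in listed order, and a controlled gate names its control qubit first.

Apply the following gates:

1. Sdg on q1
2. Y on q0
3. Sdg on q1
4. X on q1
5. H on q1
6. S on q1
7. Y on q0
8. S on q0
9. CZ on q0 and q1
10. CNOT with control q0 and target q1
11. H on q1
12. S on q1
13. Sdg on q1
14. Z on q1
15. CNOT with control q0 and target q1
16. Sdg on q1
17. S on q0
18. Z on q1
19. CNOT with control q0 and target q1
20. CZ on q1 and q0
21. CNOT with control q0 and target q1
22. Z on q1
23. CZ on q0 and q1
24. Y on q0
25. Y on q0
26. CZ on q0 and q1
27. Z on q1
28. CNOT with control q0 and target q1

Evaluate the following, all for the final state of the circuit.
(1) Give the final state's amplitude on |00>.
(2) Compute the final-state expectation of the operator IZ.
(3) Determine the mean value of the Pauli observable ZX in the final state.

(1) |00> carries amplitude 1/2 - I/2 in the final state. Key observation: the block from step 21 through step 28 cancels to the identity and can be dropped.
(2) In the final state, IZ has expectation 0.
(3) The observable ZX averages to 1.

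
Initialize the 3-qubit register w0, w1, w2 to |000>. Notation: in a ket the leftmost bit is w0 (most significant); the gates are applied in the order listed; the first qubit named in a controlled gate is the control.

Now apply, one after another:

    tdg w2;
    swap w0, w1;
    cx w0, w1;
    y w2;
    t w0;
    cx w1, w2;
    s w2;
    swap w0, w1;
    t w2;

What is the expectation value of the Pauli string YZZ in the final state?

The expectation value of YZZ is 0.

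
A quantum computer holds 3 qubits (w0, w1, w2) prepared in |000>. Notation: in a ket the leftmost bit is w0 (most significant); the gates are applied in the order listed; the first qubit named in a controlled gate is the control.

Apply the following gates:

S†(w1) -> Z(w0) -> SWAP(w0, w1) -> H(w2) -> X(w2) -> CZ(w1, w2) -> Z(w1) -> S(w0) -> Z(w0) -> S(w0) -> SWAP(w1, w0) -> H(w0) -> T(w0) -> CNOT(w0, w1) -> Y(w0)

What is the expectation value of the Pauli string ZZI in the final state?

The expectation value of ZZI is -1.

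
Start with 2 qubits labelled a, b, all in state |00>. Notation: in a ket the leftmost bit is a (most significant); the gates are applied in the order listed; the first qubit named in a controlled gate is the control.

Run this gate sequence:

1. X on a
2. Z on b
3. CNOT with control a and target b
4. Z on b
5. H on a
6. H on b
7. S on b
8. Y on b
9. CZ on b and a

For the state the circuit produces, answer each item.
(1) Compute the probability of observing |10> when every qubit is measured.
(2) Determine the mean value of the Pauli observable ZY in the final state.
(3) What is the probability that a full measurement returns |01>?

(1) A full measurement returns |10> with probability 1/4.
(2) The observable ZY averages to -1.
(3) A full measurement returns |01> with probability 1/4.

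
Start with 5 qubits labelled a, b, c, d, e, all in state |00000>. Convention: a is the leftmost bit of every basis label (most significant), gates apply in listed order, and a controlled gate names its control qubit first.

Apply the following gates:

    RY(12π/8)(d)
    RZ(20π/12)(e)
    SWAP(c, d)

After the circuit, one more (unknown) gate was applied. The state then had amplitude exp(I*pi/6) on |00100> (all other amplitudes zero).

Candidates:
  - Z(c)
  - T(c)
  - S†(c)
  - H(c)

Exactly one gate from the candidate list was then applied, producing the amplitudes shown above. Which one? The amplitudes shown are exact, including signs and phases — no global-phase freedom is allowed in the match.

The applied gate was H(c).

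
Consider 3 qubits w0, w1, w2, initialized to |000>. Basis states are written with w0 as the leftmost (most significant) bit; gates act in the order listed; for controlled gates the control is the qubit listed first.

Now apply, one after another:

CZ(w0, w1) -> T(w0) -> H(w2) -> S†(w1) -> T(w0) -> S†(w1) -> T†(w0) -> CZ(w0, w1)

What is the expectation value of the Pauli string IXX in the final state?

The observable IXX averages to 0.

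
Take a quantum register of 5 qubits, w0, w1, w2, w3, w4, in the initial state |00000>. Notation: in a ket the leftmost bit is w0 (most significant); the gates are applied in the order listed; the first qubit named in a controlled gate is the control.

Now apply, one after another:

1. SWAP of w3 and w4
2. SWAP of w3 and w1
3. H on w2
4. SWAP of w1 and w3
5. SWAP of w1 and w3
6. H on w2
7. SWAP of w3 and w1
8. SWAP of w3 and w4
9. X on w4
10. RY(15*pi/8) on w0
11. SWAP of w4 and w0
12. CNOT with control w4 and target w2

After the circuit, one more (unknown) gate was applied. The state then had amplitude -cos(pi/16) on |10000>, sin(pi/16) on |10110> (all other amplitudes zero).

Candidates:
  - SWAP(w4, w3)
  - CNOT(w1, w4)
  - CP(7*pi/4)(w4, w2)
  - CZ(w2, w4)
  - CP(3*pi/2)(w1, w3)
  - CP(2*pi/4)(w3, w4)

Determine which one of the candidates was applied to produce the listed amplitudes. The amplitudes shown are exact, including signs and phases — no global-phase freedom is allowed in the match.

The applied gate was SWAP(w4, w3). Key observation: steps 1-8 multiply out to the identity, so the circuit reduces to the remaining gates.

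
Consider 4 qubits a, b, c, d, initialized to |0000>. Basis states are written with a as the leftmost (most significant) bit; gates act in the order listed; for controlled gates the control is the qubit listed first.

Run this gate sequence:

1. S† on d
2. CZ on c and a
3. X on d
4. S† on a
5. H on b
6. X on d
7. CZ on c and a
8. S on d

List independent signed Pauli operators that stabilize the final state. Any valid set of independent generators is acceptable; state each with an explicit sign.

The final state is stabilized by the group generated by +IXII, +ZIII, +IIZI, +IIIZ; other independent generating sets are equally valid.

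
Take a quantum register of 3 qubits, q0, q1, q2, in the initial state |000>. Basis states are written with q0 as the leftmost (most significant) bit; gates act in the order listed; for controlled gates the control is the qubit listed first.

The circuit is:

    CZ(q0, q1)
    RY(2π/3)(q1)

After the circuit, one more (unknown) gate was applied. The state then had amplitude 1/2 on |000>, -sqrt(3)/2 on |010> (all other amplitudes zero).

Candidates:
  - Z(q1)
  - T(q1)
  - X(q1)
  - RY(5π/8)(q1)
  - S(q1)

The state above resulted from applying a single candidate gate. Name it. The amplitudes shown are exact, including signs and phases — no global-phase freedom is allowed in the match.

It was Z(q1) that produced the state shown.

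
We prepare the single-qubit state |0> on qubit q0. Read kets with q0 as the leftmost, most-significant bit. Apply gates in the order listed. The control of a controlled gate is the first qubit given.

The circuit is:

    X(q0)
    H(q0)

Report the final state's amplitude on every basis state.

The final amplitudes are sqrt(2)/2 on |0>, -sqrt(2)/2 on |1>.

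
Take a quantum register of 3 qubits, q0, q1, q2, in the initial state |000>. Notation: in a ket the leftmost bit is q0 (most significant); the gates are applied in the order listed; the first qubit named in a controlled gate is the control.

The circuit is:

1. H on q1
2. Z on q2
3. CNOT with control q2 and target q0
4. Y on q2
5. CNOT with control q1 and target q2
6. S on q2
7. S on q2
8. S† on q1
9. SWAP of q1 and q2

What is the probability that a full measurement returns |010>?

A full measurement returns |010> with probability 1/2.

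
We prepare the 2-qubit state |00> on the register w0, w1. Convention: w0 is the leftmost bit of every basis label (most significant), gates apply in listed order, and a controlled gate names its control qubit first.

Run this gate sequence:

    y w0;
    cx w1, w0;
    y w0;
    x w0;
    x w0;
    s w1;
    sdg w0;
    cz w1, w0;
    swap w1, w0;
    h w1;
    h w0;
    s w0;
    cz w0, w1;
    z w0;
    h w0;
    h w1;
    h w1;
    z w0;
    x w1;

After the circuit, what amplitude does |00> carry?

The final state's coefficient on |00> equals sqrt(2)*(1 + I)/4.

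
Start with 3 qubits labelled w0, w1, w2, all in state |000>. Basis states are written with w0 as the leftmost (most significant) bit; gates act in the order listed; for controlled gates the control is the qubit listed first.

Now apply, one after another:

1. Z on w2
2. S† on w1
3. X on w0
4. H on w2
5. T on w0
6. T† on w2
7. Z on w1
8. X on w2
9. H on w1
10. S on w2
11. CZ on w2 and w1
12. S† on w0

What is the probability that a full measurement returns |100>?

The probability of measuring |100> is 1/4.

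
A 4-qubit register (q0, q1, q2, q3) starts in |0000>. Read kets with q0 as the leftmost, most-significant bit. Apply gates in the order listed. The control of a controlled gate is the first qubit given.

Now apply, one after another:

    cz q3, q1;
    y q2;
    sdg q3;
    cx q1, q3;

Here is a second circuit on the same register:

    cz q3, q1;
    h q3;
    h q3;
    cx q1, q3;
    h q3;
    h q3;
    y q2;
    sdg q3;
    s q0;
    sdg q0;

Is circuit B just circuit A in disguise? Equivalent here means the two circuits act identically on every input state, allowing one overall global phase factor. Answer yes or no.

No — the two circuits implement different unitaries, even allowing a global phase.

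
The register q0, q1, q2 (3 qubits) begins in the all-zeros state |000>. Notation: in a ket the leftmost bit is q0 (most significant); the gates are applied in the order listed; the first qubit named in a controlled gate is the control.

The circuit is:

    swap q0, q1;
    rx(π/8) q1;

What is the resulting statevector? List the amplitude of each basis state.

The final amplitudes are cos(pi/16) on |000>, -I*sin(pi/16) on |010>, and 0 on every other basis state.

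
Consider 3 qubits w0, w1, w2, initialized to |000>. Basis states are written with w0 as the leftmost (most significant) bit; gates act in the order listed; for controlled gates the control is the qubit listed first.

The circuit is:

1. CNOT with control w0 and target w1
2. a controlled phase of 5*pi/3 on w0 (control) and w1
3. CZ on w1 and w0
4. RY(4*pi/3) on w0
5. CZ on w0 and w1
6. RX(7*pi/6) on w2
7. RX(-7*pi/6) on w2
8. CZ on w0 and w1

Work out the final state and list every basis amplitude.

The resulting statevector has amplitude -1/2 on |000>, sqrt(3)/2 on |100>, and 0 on every other basis state. Key observation: the block from step 5 through step 8 cancels to the identity and can be dropped.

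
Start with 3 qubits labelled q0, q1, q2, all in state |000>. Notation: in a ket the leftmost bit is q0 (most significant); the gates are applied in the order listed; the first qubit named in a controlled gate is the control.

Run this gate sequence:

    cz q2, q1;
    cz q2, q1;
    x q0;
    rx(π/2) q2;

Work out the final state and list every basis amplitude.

The resulting statevector has amplitude sqrt(2)/2 on |100>, -sqrt(2)*I/2 on |101>, and 0 on every other basis state. Key observation: the block from step 1 through step 2 cancels to the identity and can be dropped.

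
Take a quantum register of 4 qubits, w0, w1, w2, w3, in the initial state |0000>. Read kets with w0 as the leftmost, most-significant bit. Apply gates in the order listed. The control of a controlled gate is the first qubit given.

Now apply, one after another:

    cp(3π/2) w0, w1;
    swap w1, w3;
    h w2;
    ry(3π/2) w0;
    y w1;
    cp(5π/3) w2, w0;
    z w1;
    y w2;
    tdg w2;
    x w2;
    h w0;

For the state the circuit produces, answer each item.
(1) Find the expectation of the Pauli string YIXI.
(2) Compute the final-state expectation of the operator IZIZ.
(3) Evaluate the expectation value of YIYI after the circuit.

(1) In the final state, YIXI has expectation sqrt(2)/8 + sqrt(6)/8.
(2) The expectation value of IZIZ is -1.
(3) The observable YIYI averages to -sqrt(2)/8 + sqrt(6)/8.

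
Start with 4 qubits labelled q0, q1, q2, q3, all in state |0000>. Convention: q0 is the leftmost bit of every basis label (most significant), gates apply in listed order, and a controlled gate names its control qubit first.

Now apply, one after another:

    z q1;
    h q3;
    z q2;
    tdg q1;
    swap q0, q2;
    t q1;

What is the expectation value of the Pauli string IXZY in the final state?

In the final state, IXZY has expectation 0.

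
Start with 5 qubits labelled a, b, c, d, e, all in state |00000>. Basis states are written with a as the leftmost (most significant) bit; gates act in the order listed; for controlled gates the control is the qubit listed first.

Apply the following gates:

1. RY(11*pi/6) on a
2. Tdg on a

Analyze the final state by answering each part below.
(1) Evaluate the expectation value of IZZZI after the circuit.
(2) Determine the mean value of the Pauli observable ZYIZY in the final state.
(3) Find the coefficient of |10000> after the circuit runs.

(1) In the final state, IZZZI has expectation 1.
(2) The observable ZYIZY averages to 0.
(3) The final state's coefficient on |10000> equals (-sqrt(6) + sqrt(2))*exp(3*I*pi/4)/4.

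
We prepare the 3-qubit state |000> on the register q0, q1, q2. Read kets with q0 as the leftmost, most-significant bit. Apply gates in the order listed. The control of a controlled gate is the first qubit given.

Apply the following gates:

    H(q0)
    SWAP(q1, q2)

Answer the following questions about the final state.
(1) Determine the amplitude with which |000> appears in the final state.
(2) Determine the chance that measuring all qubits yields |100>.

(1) The final state's coefficient on |000> equals sqrt(2)/2.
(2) The probability of measuring |100> is 1/2.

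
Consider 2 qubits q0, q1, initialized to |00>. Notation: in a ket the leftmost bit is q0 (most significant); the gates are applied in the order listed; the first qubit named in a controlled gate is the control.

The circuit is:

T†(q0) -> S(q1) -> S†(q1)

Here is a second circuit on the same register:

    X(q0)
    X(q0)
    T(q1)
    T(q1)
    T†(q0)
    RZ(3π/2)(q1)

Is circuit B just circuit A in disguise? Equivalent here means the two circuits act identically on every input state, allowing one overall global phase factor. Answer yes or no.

Yes — the two circuits implement the same unitary up to a global phase.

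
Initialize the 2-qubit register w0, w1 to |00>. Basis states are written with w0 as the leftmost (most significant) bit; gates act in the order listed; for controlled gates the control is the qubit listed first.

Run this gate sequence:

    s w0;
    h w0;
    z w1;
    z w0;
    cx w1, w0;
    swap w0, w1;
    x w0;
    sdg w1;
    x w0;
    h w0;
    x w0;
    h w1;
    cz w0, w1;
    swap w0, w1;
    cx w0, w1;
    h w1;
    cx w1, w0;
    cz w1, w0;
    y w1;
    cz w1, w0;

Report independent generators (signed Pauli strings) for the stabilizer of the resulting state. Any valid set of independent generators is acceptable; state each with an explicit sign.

One valid set of independent stabilizer generators is +IY, +ZI (any independent generating set of the same group is equally correct).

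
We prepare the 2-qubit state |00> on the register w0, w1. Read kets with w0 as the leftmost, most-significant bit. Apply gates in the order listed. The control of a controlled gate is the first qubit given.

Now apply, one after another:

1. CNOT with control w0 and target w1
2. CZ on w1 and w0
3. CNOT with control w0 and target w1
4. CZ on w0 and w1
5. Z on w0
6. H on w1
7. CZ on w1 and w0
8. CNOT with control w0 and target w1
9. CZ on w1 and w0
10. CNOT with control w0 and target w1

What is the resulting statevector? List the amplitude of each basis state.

After the circuit, the state carries amplitude sqrt(2)/2 on |00>, sqrt(2)/2 on |01>, 0 on |10>, 0 on |11>.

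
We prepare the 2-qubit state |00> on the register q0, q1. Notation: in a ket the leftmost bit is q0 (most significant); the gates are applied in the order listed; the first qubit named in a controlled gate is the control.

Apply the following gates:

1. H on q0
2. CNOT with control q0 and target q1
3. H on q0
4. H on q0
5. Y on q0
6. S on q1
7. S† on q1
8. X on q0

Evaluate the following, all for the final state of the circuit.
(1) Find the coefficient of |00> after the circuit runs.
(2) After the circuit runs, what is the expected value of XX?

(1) The final state's coefficient on |00> equals sqrt(2)*I/2.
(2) In the final state, XX has expectation -1.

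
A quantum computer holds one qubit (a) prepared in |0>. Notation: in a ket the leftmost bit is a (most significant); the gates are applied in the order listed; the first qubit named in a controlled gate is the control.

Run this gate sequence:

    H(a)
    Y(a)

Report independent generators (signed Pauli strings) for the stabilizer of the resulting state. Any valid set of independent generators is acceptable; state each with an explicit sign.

The final state is stabilized by the group generated by -X; other independent generating sets are equally valid.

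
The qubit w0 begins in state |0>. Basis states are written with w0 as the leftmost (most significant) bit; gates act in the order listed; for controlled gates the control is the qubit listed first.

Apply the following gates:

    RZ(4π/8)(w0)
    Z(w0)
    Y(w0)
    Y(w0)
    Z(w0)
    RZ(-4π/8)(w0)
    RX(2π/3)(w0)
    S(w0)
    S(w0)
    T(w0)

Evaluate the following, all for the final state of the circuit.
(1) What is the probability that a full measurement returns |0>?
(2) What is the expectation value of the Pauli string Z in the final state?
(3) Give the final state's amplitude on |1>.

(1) Outcome |0> occurs with probability 1/4. Key observation: steps 1-6 multiply out to the identity, so the circuit reduces to the remaining gates.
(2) The observable Z averages to -1/2.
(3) The amplitude on |1> is sqrt(3)*exp(3*I*pi/4)/2.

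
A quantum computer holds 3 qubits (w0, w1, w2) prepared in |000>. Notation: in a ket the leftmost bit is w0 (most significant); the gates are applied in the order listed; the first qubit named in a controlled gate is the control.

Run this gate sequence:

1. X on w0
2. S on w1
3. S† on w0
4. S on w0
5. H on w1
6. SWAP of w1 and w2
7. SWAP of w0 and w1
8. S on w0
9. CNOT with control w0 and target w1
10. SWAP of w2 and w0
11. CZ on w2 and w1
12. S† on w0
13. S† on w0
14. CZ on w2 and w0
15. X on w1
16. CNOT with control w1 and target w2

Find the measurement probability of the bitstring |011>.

A full measurement returns |011> with probability 0.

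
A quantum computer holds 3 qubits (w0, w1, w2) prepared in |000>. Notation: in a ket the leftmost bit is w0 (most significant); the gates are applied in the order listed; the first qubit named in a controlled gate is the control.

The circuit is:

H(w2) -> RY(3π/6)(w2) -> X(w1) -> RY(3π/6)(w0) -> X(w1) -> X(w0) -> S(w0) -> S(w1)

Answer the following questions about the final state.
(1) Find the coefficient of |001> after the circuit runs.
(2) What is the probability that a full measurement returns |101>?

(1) |001> carries amplitude sqrt(2)/2 in the final state.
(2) A full measurement returns |101> with probability 1/2.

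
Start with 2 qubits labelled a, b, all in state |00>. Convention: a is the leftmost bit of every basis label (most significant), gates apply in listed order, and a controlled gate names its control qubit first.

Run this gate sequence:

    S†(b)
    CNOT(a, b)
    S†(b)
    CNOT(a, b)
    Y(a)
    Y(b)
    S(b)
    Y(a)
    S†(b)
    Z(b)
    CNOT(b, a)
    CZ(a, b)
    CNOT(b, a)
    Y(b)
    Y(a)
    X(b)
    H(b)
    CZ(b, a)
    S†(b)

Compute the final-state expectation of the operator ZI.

In the final state, ZI has expectation -1.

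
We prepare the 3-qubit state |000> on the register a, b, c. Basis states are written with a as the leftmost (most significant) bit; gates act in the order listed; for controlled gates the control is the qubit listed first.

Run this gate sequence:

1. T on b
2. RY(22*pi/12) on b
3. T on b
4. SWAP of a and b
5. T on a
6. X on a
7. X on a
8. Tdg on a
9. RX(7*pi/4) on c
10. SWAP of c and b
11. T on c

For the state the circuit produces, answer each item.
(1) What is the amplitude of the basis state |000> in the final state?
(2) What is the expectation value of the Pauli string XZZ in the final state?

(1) The amplitude on |000> is sqrt(sqrt(2) + 2)*(sqrt(2) + sqrt(6))/8. Key observation: steps 5-8 multiply out to the identity, so the circuit reduces to the remaining gates.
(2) In the final state, XZZ has expectation -1/4.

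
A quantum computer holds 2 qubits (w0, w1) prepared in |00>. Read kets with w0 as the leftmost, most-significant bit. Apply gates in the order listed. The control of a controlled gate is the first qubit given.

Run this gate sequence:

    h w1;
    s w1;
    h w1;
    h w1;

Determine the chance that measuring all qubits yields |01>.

Outcome |01> occurs with probability 1/2.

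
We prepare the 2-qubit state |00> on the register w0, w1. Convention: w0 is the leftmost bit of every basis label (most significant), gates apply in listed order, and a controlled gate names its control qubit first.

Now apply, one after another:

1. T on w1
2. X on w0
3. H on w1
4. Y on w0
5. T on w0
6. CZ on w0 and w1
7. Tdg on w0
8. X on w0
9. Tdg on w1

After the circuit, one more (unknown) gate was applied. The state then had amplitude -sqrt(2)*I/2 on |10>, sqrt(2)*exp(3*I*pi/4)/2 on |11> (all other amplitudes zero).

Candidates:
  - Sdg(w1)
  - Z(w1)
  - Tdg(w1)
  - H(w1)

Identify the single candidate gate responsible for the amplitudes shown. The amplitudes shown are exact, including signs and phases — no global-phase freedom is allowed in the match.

It was Sdg(w1) that produced the state shown.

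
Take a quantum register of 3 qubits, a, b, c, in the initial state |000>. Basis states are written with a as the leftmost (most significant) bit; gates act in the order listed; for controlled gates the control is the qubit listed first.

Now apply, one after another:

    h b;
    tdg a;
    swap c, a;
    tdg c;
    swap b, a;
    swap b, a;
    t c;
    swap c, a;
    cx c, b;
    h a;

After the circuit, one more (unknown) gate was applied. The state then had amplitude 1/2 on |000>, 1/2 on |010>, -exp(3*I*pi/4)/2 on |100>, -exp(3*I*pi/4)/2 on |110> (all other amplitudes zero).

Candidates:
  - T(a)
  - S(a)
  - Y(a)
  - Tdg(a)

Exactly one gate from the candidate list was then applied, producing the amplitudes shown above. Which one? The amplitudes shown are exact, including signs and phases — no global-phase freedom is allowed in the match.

The applied gate was Tdg(a).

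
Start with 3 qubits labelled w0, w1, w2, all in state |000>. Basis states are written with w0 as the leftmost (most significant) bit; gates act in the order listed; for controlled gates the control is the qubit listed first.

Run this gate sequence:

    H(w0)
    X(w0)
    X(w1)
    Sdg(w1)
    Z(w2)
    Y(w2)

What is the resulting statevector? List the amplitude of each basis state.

The resulting statevector has amplitude sqrt(2)/2 on |011>, sqrt(2)/2 on |111>, and 0 on every other basis state.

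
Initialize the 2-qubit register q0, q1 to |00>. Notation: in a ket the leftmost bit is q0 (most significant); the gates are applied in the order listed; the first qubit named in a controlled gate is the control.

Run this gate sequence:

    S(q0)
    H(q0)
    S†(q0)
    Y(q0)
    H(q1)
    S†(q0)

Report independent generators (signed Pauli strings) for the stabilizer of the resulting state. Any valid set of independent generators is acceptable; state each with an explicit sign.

The final state is stabilized by the group generated by -XI, +IX; other independent generating sets are equally valid.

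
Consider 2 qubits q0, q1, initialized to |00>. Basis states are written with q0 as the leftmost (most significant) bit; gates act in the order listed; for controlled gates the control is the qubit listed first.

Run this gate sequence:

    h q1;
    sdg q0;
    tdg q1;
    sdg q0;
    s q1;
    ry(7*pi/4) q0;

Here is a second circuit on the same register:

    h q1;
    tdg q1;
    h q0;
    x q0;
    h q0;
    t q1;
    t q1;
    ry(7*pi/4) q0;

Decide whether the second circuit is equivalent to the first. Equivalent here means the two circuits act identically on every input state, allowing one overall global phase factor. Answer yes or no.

Yes — the two circuits implement the same unitary up to a global phase.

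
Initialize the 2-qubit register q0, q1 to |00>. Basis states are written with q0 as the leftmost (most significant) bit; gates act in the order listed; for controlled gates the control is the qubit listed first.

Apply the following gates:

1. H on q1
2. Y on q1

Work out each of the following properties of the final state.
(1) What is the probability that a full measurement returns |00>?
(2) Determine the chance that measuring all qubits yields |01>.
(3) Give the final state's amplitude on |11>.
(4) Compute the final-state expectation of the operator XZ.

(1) Outcome |00> occurs with probability 1/2.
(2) The probability of measuring |01> is 1/2.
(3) The final state's coefficient on |11> equals 0.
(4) In the final state, XZ has expectation 0.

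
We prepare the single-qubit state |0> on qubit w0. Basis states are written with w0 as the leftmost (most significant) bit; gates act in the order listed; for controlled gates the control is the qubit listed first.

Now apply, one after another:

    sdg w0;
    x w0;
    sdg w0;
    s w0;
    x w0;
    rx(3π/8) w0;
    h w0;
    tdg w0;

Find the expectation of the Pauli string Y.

The expectation value of Y is sqrt(2)*(-sqrt(2 - sqrt(2)) + sqrt(sqrt(2) + 2))/4. Key observation: gates 2-5 undo each other exactly, leaving only the rest of the circuit to track.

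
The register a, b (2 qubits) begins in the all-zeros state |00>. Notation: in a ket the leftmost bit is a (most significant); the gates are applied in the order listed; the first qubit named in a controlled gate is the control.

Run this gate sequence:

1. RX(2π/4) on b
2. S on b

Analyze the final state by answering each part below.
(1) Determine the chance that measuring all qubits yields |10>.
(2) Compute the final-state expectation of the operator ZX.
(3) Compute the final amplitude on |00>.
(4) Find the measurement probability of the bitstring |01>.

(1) A full measurement returns |10> with probability 0.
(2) The observable ZX averages to 1.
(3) The final state's coefficient on |00> equals sqrt(2)/2.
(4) The probability of measuring |01> is 1/2.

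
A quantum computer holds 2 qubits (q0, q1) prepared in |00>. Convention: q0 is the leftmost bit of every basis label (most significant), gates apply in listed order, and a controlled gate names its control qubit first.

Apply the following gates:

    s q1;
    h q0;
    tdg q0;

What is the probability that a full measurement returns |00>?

A full measurement returns |00> with probability 1/2.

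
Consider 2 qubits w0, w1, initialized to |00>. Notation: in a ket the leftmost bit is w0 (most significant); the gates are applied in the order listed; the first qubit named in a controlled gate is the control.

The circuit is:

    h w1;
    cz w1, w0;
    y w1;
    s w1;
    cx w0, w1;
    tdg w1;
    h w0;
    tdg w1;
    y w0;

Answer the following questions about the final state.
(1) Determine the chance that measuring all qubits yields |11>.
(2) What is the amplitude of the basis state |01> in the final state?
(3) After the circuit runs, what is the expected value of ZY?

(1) The probability of measuring |11> is 1/4.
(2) The amplitude on |01> is 1/2.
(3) In the final state, ZY has expectation 0.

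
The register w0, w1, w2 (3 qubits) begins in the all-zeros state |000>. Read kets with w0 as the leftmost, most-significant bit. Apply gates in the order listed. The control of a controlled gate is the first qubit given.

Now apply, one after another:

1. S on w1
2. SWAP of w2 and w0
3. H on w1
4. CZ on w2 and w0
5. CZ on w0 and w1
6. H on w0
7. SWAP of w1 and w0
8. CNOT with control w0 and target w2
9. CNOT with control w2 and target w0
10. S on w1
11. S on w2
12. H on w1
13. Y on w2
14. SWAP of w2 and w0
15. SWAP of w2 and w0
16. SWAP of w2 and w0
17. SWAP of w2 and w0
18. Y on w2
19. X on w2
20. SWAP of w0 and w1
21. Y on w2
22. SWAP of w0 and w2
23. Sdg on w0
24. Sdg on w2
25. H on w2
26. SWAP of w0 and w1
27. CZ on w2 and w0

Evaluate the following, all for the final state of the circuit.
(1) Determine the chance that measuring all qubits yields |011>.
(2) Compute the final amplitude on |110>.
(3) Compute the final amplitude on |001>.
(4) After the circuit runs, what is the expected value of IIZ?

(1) Outcome |011> occurs with probability 1/2. Key observation: steps 13-18 multiply out to the identity, so the circuit reduces to the remaining gates.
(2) |110> carries amplitude 0 in the final state.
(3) The amplitude on |001> is 1/2 - I/2.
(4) The expectation value of IIZ is -1.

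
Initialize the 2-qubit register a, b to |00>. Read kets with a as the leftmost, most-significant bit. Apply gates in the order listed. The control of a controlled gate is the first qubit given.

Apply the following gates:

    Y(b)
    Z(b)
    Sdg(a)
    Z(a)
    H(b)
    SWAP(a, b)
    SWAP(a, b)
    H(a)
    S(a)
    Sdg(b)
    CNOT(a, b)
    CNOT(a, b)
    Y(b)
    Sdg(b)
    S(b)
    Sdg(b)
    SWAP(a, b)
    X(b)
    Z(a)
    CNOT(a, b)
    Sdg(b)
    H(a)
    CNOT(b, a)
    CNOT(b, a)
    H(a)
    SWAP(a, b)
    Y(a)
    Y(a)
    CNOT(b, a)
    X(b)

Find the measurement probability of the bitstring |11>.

The probability of measuring |11> is 1/4. Key observation: the block from step 22 through step 25 cancels to the identity and can be dropped.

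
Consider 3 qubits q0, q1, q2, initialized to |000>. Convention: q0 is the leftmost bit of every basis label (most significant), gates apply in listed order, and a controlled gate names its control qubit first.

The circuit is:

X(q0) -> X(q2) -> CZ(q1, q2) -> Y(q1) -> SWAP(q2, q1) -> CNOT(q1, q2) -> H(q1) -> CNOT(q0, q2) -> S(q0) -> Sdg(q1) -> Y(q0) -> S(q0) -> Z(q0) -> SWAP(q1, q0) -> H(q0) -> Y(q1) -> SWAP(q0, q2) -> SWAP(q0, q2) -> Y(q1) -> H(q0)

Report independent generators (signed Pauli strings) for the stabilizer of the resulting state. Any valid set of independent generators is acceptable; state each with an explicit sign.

The stabilizer group can be generated by +YII, +IZI, -IIZ, among other valid generating sets. Key observation: gates 15-20 undo each other exactly, leaving only the rest of the circuit to track.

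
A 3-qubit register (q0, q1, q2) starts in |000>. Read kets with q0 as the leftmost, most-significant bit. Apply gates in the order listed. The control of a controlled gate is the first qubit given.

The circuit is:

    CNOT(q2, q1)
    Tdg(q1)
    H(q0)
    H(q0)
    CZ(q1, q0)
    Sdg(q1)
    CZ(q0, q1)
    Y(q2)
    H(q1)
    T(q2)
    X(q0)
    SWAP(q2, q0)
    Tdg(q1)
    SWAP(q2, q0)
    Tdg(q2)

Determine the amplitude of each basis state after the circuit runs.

After the circuit, the state carries amplitude sqrt(2)*I/2 on |101>, sqrt(2)*exp(I*pi/4)/2 on |111>, and 0 on every other basis state.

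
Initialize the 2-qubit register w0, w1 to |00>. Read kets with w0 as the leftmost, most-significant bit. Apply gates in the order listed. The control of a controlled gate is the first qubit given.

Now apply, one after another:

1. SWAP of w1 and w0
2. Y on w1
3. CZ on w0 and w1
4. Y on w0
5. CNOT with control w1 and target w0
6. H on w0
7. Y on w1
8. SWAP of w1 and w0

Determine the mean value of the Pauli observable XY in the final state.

The expectation value of XY is 0.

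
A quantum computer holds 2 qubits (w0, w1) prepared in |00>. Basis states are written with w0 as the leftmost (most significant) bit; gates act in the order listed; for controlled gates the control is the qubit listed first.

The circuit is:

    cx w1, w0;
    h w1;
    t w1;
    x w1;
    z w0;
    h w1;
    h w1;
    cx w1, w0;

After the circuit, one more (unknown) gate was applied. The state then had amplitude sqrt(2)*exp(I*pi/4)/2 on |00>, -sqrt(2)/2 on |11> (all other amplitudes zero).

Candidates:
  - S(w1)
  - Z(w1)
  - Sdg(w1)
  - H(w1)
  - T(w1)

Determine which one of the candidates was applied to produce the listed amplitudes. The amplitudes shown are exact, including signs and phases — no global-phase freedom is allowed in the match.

The unique candidate consistent with the amplitudes is Z(w1).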